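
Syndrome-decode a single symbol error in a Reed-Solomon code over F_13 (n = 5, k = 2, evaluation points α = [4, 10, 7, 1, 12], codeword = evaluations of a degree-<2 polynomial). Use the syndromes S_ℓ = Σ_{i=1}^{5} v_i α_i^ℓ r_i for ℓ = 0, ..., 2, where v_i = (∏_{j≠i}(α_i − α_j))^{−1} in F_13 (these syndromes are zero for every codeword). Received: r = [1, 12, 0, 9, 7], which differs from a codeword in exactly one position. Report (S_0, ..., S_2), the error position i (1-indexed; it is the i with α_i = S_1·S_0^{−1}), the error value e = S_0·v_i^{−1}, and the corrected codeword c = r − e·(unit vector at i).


S = (7, 7, 7), error at position 4, error magnitude e = 7, c = [1, 12, 0, 2, 7].

Step 1: column multipliers v_i = (∏_{j≠i}(α_i − α_j))^{−1} mod 13.
  i = 1 (α = 4): (4−10)(4−7)(4−1)(4−12) = (−6)·(−3)·3·(−8) = −432 ≡ 10, so v_1 = 10^{−1} = 4 (mod 13).
  i = 2 (α = 10): (10−4)(10−7)(10−1)(10−12) = 6·3·9·(−2) = −324 ≡ 1, so v_2 = 1^{−1} = 1 (mod 13).
  i = 3 (α = 7): (7−4)(7−10)(7−1)(7−12) = 3·(−3)·6·(−5) = 270 ≡ 10, so v_3 = 10^{−1} = 4 (mod 13).
  i = 4 (α = 1): (1−4)(1−10)(1−7)(1−12) = (−3)·(−9)·(−6)·(−11) = 1782 ≡ 1, so v_4 = 1^{−1} = 1 (mod 13).
  i = 5 (α = 12): (12−4)(12−10)(12−7)(12−1) = 8·2·5·11 = 880 ≡ 9, so v_5 = 9^{−1} = 3 (mod 13).
  v = [4, 1, 4, 1, 3].
Step 2: syndromes of r = [1, 12, 0, 9, 7] (all sums mod 13).
  S_0 = Σ v_i r_i = 4·1 + 1·12 + 4·0 + 1·9 + 3·7 = 46 ≡ 7.
  S_1 = Σ v_i α_i r_i = 4·4·1 + 1·10·12 + 4·7·0 + 1·1·9 + 3·12·7 = 397 ≡ 7.
  α_i^2 mod 13 = [3, 9, 10, 1, 1].
  S_2 = Σ v_i α_i^2 r_i = 4·3·1 + 1·9·12 + 4·10·0 + 1·1·9 + 3·1·7 = 150 ≡ 7.
  S = (7, 7, 7) ≠ 0, so r is not a codeword (an error is present).
Step 3: locate the error. For a single error e at position i, S_ℓ = v_i·e·α_i^ℓ, so α_err = S_1/S_0.
  S_0^{−1} = 7^{−1} = 2 (mod 13), so α_err = 7·2 = 14 ≡ 1 = α_4. Error position i = 4.
  Consistency check: S_2/S_1 = 7·2 = 14 ≡ 1 = α_err ✓ (single-error assumption holds).
Step 4: error magnitude e = S_0/v_4 = S_0·∏_{j≠4}(α_4 − α_j) = 7·1 = 7 ≡ 7 (mod 13).
Step 5: correct position 4: c_4 = r_4 − e = 9 − 7 ≡ 2 (mod 13). Hence c = [1, 12, 0, 2, 7].
  Check: interpolating c through the α_i gives m(x) = 11 + 4·x (degree < 2) with m(α_i) = c_i for every i, so c is indeed a codeword.


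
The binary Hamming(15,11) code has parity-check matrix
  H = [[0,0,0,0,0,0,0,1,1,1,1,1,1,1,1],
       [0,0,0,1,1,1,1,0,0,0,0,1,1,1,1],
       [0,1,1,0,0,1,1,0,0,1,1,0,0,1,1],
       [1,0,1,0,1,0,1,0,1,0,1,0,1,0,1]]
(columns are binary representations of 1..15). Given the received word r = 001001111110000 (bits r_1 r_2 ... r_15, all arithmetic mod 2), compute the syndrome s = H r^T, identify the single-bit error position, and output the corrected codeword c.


s = (0, 0, 1, 0)^T, error position = 2, corrected codeword c = 011001111110000

Compute s = H r^T mod 2 one row at a time:
  s_1 = 1 + 1 + 1 + 1 + 0 + 0 + 0 + 0 = 4 ≡ 0 (mod 2).
  s_2 = 0 + 0 + 1 + 1 + 0 + 0 + 0 + 0 = 2 ≡ 0 (mod 2).
  s_3 = 0 + 1 + 1 + 1 + 1 + 1 + 0 + 0 = 5 ≡ 1 (mod 2).
  s_4 = 0 + 1 + 0 + 1 + 1 + 1 + 0 + 0 = 4 ≡ 0 (mod 2).
s = (0, 0, 1, 0)^T — this equals column 2 of H (binary 0010), so error is at position 2.
Correct: flip bit 2 of r = 001001111110000 to get c = 011001111110000.


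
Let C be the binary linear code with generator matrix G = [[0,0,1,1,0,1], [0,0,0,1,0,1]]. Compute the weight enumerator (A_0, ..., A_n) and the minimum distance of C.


Weight distribution: A_0 = 1, A_1 = 1, A_2 = 1, A_3 = 1. Minimum distance d = 1.

Enumerate all 2^2 = 4 messages m ∈ F_2^2.
For each, compute codeword c = mG in F_2^6, then tally its weight.
  m = 00 → c = 000000, weight = 0.
  m = 10 → c = 001101, weight = 3.
  m = 01 → c = 000101, weight = 2.
  m = 11 → c = 001000, weight = 1.
Tally weights:
  weight 0: 1 codewords.
  weight 1: 1 codewords.
  weight 2: 1 codewords.
  weight 3: 1 codewords.
Minimum distance d = smallest w > 0 with A_w > 0 = 1.
Sanity: Σ A_w = 4 = 2^2 = 4 ✓.


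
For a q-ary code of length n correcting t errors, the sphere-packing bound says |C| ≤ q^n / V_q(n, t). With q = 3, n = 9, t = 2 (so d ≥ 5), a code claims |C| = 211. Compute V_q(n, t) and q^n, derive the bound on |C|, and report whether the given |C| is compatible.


V_q(n, t) = 163, q^n = 19683, Hamming bound = 120, |C| = 211 > bound (violated).

Step 1: Compute V_q(n, t) = Σ_{j=0}^2 C(n, j) (q−1)^j.
  j = 0: C(9,0)·(2)^0 = 1·1 = 1.
  j = 1: C(9,1)·(2)^1 = 9·2 = 18.
  j = 2: C(9,2)·(2)^2 = 36·4 = 144.
  V_q(n, t) = 1 + 18 + 144 = 163.
Step 2: q^n = 3^9 = 19683.
Step 3: Hamming bound ⌊q^n / V_q(n,t)⌋ = ⌊19683/163⌋ = 120.
Step 4: Compare |C| = 211 to 120: violated.
The claimed |C| lies above the Hamming bound, so no 3-ary code of length 9 with d ≥ 5 can have 211 codewords.


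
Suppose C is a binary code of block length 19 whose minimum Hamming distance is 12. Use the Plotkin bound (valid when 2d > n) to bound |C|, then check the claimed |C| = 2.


Plotkin bound M ≤ 4; given |C| = 2 ≤ bound (satisfied).

Check applicability: 2d = 24, n = 19.
2d − n = 5 > 0, so Plotkin applies.
Compute d/(2d−n) = 12/5 ≈ 2.4000.
⌊d/(2d−n)⌋ = 2.
Plotkin bound: M ≤ 2·2 = 4.
Given |C| = 2, check: satisfied.
This |C| is below the Plotkin bound.


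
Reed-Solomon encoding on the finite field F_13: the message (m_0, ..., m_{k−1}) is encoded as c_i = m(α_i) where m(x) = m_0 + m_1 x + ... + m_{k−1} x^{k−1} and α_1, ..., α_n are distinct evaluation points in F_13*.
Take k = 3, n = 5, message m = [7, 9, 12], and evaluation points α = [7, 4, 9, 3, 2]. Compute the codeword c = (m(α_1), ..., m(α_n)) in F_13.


c = [8, 1, 7, 12, 8]

Message polynomial: m(x) = 7 + 9·x + 12·x^2 (mod 13).
For each evaluation point α_i, compute m(α_i) mod 13:
  α_1 = 7: Horner steps 12 → 2 → 8, so m(7) = 8.
  α_2 = 4: Horner steps 12 → 5 → 1, so m(4) = 1.
  α_3 = 9: Horner steps 12 → 0 → 7, so m(9) = 7.
  α_4 = 3: Horner steps 12 → 6 → 12, so m(3) = 12.
  α_5 = 2: Horner steps 12 → 7 → 8, so m(2) = 8.
Codeword c = [8, 1, 7, 12, 8] ∈ F_13^5.


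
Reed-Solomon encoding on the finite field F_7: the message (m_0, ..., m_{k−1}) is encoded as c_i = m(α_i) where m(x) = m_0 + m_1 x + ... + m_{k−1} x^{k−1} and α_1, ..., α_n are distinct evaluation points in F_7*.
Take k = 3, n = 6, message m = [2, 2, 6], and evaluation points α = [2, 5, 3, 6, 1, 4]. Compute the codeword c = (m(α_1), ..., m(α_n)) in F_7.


c = [2, 1, 6, 6, 3, 1]

Message polynomial: m(x) = 2 + 2·x + 6·x^2 (mod 7).
For each evaluation point α_i, compute m(α_i) mod 7:
  α_1 = 2: Horner steps 6 → 0 → 2, so m(2) = 2.
  α_2 = 5: Horner steps 6 → 4 → 1, so m(5) = 1.
  α_3 = 3: Horner steps 6 → 6 → 6, so m(3) = 6.
  α_4 = 6: Horner steps 6 → 3 → 6, so m(6) = 6.
  α_5 = 1: Horner steps 6 → 1 → 3, so m(1) = 3.
  α_6 = 4: Horner steps 6 → 5 → 1, so m(4) = 1.
Codeword c = [2, 1, 6, 6, 3, 1] ∈ F_7^6.


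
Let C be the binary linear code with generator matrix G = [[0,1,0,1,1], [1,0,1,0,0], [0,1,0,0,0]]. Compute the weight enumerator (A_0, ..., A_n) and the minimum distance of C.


Weight distribution: A_0 = 1, A_1 = 1, A_2 = 2, A_3 = 2, A_4 = 1, A_5 = 1. Minimum distance d = 1.

Enumerate all 2^3 = 8 messages m ∈ F_2^3.
For each, compute codeword c = mG in F_2^5, then tally its weight.
  m = 000 → c = 00000, weight = 0.
  m = 100 → c = 01011, weight = 3.
  m = 010 → c = 10100, weight = 2.
  m = 110 → c = 11111, weight = 5.
  m = 001 → c = 01000, weight = 1.
  m = 101 → c = 00011, weight = 2.
  m = 011 → c = 11100, weight = 3.
  m = 111 → c = 10111, weight = 4.
Tally weights:
  weight 0: 1 codewords.
  weight 1: 1 codewords.
  weight 2: 2 codewords.
  weight 3: 2 codewords.
  weight 4: 1 codewords.
  weight 5: 1 codewords.
Minimum distance d = smallest w > 0 with A_w > 0 = 1.
Sanity: Σ A_w = 8 = 2^3 = 8 ✓.


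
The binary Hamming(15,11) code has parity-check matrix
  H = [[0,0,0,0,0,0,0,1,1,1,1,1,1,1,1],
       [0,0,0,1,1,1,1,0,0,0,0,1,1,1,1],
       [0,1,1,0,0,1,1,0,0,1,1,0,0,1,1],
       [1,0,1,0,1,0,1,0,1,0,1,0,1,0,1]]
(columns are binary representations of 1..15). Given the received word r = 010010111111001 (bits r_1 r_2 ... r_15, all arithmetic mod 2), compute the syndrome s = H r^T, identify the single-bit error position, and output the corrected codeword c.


s = (0, 0, 1, 1)^T, error position = 3, corrected codeword c = 011010111111001

Compute s = H r^T mod 2 one row at a time:
  s_1 = 1 + 1 + 1 + 1 + 1 + 0 + 0 + 1 = 6 ≡ 0 (mod 2).
  s_2 = 0 + 1 + 0 + 1 + 1 + 0 + 0 + 1 = 4 ≡ 0 (mod 2).
  s_3 = 1 + 0 + 0 + 1 + 1 + 1 + 0 + 1 = 5 ≡ 1 (mod 2).
  s_4 = 0 + 0 + 1 + 1 + 1 + 1 + 0 + 1 = 5 ≡ 1 (mod 2).
s = (0, 0, 1, 1)^T — this equals column 3 of H (binary 0011), so error is at position 3.
Correct: flip bit 3 of r = 010010111111001 to get c = 011010111111001.


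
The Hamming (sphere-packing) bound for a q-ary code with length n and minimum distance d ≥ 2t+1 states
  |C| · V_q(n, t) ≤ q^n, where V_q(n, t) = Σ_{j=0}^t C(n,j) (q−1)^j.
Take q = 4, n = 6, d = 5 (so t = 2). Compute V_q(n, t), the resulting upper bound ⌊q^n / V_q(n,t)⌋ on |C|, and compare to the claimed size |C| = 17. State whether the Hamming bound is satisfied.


V_q(n, t) = 154, q^n = 4096, Hamming bound = 26, |C| = 17 ≤ bound (satisfied).

Step 1: Compute V_q(n, t) = Σ_{j=0}^2 C(n, j) (q−1)^j.
  j = 0: C(6,0)·(3)^0 = 1·1 = 1.
  j = 1: C(6,1)·(3)^1 = 6·3 = 18.
  j = 2: C(6,2)·(3)^2 = 15·9 = 135.
  V_q(n, t) = 1 + 18 + 135 = 154.
Step 2: q^n = 4^6 = 4096.
Step 3: Hamming bound ⌊q^n / V_q(n,t)⌋ = ⌊4096/154⌋ = 26.
Step 4: Compare |C| = 17 to 26: satisfied.
The claimed |C| lies below the Hamming bound.


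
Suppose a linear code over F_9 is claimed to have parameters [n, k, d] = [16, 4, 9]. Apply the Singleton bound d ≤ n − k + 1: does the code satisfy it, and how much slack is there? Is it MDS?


Singleton RHS = n − k + 1 = 13, slack = 4, bound satisfied, not MDS.

Singleton bound: d ≤ n − k + 1.
Here n = 16, k = 4, so n − k + 1 = 13.
Given d = 9, check d ≤ 13: YES.
Slack = (n − k + 1) − d = 4.
The code is NOT MDS (slack = 4 > 0).
Description: the claimed parameters are [16, 4, 9]_9; such a code would be non-MDS.


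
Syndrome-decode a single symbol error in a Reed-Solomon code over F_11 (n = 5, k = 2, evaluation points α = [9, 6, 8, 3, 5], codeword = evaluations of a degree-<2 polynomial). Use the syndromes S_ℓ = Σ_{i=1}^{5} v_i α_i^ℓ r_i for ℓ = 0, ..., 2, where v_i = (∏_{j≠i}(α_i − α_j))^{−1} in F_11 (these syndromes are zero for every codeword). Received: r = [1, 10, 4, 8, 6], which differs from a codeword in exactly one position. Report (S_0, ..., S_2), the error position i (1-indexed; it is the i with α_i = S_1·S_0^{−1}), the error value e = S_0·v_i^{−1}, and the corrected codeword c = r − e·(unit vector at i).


S = (9, 1, 5), error at position 5, error magnitude e = 4, c = [1, 10, 4, 8, 2].

Step 1: column multipliers v_i = (∏_{j≠i}(α_i − α_j))^{−1} mod 11.
  i = 1 (α = 9): (9−6)(9−8)(9−3)(9−5) = 3·1·6·4 = 72 ≡ 6, so v_1 = 6^{−1} = 2 (mod 11).
  i = 2 (α = 6): (6−9)(6−8)(6−3)(6−5) = (−3)·(−2)·3·1 = 18 ≡ 7, so v_2 = 7^{−1} = 8 (mod 11).
  i = 3 (α = 8): (8−9)(8−6)(8−3)(8−5) = (−1)·2·5·3 = −30 ≡ 3, so v_3 = 3^{−1} = 4 (mod 11).
  i = 4 (α = 3): (3−9)(3−6)(3−8)(3−5) = (−6)·(−3)·(−5)·(−2) = 180 ≡ 4, so v_4 = 4^{−1} = 3 (mod 11).
  i = 5 (α = 5): (5−9)(5−6)(5−8)(5−3) = (−4)·(−1)·(−3)·2 = −24 ≡ 9, so v_5 = 9^{−1} = 5 (mod 11).
  v = [2, 8, 4, 3, 5].
Step 2: syndromes of r = [1, 10, 4, 8, 6] (all sums mod 11).
  S_0 = Σ v_i r_i = 2·1 + 8·10 + 4·4 + 3·8 + 5·6 = 152 ≡ 9.
  S_1 = Σ v_i α_i r_i = 2·9·1 + 8·6·10 + 4·8·4 + 3·3·8 + 5·5·6 = 848 ≡ 1.
  α_i^2 mod 11 = [4, 3, 9, 9, 3].
  S_2 = Σ v_i α_i^2 r_i = 2·4·1 + 8·3·10 + 4·9·4 + 3·9·8 + 5·3·6 = 698 ≡ 5.
  S = (9, 1, 5) ≠ 0, so r is not a codeword (an error is present).
Step 3: locate the error. For a single error e at position i, S_ℓ = v_i·e·α_i^ℓ, so α_err = S_1/S_0.
  S_0^{−1} = 9^{−1} = 5 (mod 11), so α_err = 1·5 = 5 ≡ 5 = α_5. Error position i = 5.
  Consistency check: S_2/S_1 = 5·1 = 5 ≡ 5 = α_err ✓ (single-error assumption holds).
Step 4: error magnitude e = S_0/v_5 = S_0·∏_{j≠5}(α_5 − α_j) = 9·9 = 81 ≡ 4 (mod 11).
Step 5: correct position 5: c_5 = r_5 − e = 6 − 4 ≡ 2 (mod 11). Hence c = [1, 10, 4, 8, 2].
  Check: interpolating c through the α_i gives m(x) = 6 + 8·x (degree < 2) with m(α_i) = c_i for every i, so c is indeed a codeword.


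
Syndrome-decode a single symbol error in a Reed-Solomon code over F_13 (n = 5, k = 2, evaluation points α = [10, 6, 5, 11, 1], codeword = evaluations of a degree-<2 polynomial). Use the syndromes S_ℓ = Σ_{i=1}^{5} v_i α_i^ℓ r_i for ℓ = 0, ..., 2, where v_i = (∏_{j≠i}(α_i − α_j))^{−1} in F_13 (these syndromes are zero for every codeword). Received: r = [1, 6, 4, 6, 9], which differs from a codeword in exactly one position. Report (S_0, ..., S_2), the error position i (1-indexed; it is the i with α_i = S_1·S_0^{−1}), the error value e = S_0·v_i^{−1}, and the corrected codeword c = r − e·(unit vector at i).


S = (3, 7, 12), error at position 4, error magnitude e = 3, c = [1, 6, 4, 3, 9].

Step 1: column multipliers v_i = (∏_{j≠i}(α_i − α_j))^{−1} mod 13.
  i = 1 (α = 10): (10−6)(10−5)(10−11)(10−1) = 4·5·(−1)·9 = −180 ≡ 2, so v_1 = 2^{−1} = 7 (mod 13).
  i = 2 (α = 6): (6−10)(6−5)(6−11)(6−1) = (−4)·1·(−5)·5 = 100 ≡ 9, so v_2 = 9^{−1} = 3 (mod 13).
  i = 3 (α = 5): (5−10)(5−6)(5−11)(5−1) = (−5)·(−1)·(−6)·4 = −120 ≡ 10, so v_3 = 10^{−1} = 4 (mod 13).
  i = 4 (α = 11): (11−10)(11−6)(11−5)(11−1) = 1·5·6·10 = 300 ≡ 1, so v_4 = 1^{−1} = 1 (mod 13).
  i = 5 (α = 1): (1−10)(1−6)(1−5)(1−11) = (−9)·(−5)·(−4)·(−10) = 1800 ≡ 6, so v_5 = 6^{−1} = 11 (mod 13).
  v = [7, 3, 4, 1, 11].
Step 2: syndromes of r = [1, 6, 4, 6, 9] (all sums mod 13).
  S_0 = Σ v_i r_i = 7·1 + 3·6 + 4·4 + 1·6 + 11·9 = 146 ≡ 3.
  S_1 = Σ v_i α_i r_i = 7·10·1 + 3·6·6 + 4·5·4 + 1·11·6 + 11·1·9 = 423 ≡ 7.
  α_i^2 mod 13 = [9, 10, 12, 4, 1].
  S_2 = Σ v_i α_i^2 r_i = 7·9·1 + 3·10·6 + 4·12·4 + 1·4·6 + 11·1·9 = 558 ≡ 12.
  S = (3, 7, 12) ≠ 0, so r is not a codeword (an error is present).
Step 3: locate the error. For a single error e at position i, S_ℓ = v_i·e·α_i^ℓ, so α_err = S_1/S_0.
  S_0^{−1} = 3^{−1} = 9 (mod 13), so α_err = 7·9 = 63 ≡ 11 = α_4. Error position i = 4.
  Consistency check: S_2/S_1 = 12·2 = 24 ≡ 11 = α_err ✓ (single-error assumption holds).
Step 4: error magnitude e = S_0/v_4 = S_0·∏_{j≠4}(α_4 − α_j) = 3·1 = 3 ≡ 3 (mod 13).
Step 5: correct position 4: c_4 = r_4 − e = 6 − 3 ≡ 3 (mod 13). Hence c = [1, 6, 4, 3, 9].
  Check: interpolating c through the α_i gives m(x) = 7 + 2·x (degree < 2) with m(α_i) = c_i for every i, so c is indeed a codeword.


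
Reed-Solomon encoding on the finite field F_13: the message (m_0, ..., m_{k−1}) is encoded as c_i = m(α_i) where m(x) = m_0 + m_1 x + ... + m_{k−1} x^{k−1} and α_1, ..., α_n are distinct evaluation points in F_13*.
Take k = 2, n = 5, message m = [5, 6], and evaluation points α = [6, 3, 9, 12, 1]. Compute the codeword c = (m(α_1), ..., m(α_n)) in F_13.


c = [2, 10, 7, 12, 11]

Message polynomial: m(x) = 5 + 6·x (mod 13).
For each evaluation point α_i, compute m(α_i) mod 13:
  α_1 = 6: Horner steps 6 → 2, so m(6) = 2.
  α_2 = 3: Horner steps 6 → 10, so m(3) = 10.
  α_3 = 9: Horner steps 6 → 7, so m(9) = 7.
  α_4 = 12: Horner steps 6 → 12, so m(12) = 12.
  α_5 = 1: Horner steps 6 → 11, so m(1) = 11.
Codeword c = [2, 10, 7, 12, 11] ∈ F_13^5.


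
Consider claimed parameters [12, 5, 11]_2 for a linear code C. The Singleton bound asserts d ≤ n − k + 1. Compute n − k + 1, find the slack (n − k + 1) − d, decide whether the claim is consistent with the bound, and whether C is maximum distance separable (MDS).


Singleton RHS = n − k + 1 = 8, slack = -3, bound violated (no such code; not MDS).

Singleton bound: d ≤ n − k + 1.
Here n = 12, k = 5, so n − k + 1 = 8.
Given d = 11, check d ≤ 8: NO.
Slack = (n − k + 1) − d = -3.
The slack is negative: d = 11 exceeds n − k + 1 = 8 by 3, so the Singleton bound is violated and no linear [12, 5, 11]_2 code can exist. In particular it is not MDS (MDS requires d = n − k + 1 exactly).
Description: the claimed parameters are [12, 5, 11]_2; such a code would be impossible (violates the Singleton bound).


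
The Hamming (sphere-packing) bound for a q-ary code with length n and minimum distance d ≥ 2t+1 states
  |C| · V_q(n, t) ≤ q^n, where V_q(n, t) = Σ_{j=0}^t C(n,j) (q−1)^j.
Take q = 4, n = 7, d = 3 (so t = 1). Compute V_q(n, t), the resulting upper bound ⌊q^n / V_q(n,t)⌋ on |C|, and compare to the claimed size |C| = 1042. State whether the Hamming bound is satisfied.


V_q(n, t) = 22, q^n = 16384, Hamming bound = 744, |C| = 1042 > bound (violated).

Step 1: Compute V_q(n, t) = Σ_{j=0}^1 C(n, j) (q−1)^j.
  j = 0: C(7,0)·(3)^0 = 1·1 = 1.
  j = 1: C(7,1)·(3)^1 = 7·3 = 21.
  V_q(n, t) = 1 + 21 = 22.
Step 2: q^n = 4^7 = 16384.
Step 3: Hamming bound ⌊q^n / V_q(n,t)⌋ = ⌊16384/22⌋ = 744.
Step 4: Compare |C| = 1042 to 744: violated.
The claimed |C| lies above the Hamming bound, so no 4-ary code of length 7 with d ≥ 3 can have 1042 codewords.


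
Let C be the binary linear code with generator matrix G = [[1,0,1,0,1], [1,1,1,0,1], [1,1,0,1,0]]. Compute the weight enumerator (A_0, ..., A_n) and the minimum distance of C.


Weight distribution: A_0 = 1, A_1 = 1, A_2 = 1, A_3 = 3, A_4 = 2. Minimum distance d = 1.

Enumerate all 2^3 = 8 messages m ∈ F_2^3.
For each, compute codeword c = mG in F_2^5, then tally its weight.
  m = 000 → c = 00000, weight = 0.
  m = 100 → c = 10101, weight = 3.
  m = 010 → c = 11101, weight = 4.
  m = 110 → c = 01000, weight = 1.
  m = 001 → c = 11010, weight = 3.
  m = 101 → c = 01111, weight = 4.
  m = 011 → c = 00111, weight = 3.
  m = 111 → c = 10010, weight = 2.
Tally weights:
  weight 0: 1 codewords.
  weight 1: 1 codewords.
  weight 2: 1 codewords.
  weight 3: 3 codewords.
  weight 4: 2 codewords.
Minimum distance d = smallest w > 0 with A_w > 0 = 1.
Sanity: Σ A_w = 8 = 2^3 = 8 ✓.


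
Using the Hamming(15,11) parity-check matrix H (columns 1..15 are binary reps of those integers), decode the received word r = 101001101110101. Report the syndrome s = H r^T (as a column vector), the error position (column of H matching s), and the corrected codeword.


s = (1, 0, 0, 1)^T, error position = 9, corrected codeword c = 101001100110101

Compute s = H r^T mod 2 one row at a time:
  s_1 = 0 + 1 + 1 + 1 + 0 + 1 + 0 + 1 = 5 ≡ 1 (mod 2).
  s_2 = 0 + 0 + 1 + 1 + 0 + 1 + 0 + 1 = 4 ≡ 0 (mod 2).
  s_3 = 0 + 1 + 1 + 1 + 1 + 1 + 0 + 1 = 6 ≡ 0 (mod 2).
  s_4 = 1 + 1 + 0 + 1 + 1 + 1 + 1 + 1 = 7 ≡ 1 (mod 2).
s = (1, 0, 0, 1)^T — this equals column 9 of H (binary 1001), so error is at position 9.
Correct: flip bit 9 of r = 101001101110101 to get c = 101001100110101.


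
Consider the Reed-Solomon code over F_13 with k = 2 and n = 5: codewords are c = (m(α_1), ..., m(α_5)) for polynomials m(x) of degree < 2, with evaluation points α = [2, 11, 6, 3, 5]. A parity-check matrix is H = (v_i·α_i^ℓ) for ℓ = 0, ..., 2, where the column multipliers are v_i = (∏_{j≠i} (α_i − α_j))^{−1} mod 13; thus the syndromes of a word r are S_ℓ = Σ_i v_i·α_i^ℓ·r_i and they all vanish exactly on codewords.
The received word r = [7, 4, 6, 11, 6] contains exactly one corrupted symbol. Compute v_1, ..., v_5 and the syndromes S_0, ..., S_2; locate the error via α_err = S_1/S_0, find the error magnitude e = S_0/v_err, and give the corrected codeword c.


S = (7, 3, 5), error at position 3, error magnitude e = 9, c = [7, 4, 10, 11, 6].

Step 1: column multipliers v_i = (∏_{j≠i}(α_i − α_j))^{−1} mod 13.
  i = 1 (α = 2): (2−11)(2−6)(2−3)(2−5) = (−9)·(−4)·(−1)·(−3) = 108 ≡ 4, so v_1 = 4^{−1} = 10 (mod 13).
  i = 2 (α = 11): (11−2)(11−6)(11−3)(11−5) = 9·5·8·6 = 2160 ≡ 2, so v_2 = 2^{−1} = 7 (mod 13).
  i = 3 (α = 6): (6−2)(6−11)(6−3)(6−5) = 4·(−5)·3·1 = −60 ≡ 5, so v_3 = 5^{−1} = 8 (mod 13).
  i = 4 (α = 3): (3−2)(3−11)(3−6)(3−5) = 1·(−8)·(−3)·(−2) = −48 ≡ 4, so v_4 = 4^{−1} = 10 (mod 13).
  i = 5 (α = 5): (5−2)(5−11)(5−6)(5−3) = 3·(−6)·(−1)·2 = 36 ≡ 10, so v_5 = 10^{−1} = 4 (mod 13).
  v = [10, 7, 8, 10, 4].
Step 2: syndromes of r = [7, 4, 6, 11, 6] (all sums mod 13).
  S_0 = Σ v_i r_i = 10·7 + 7·4 + 8·6 + 10·11 + 4·6 = 280 ≡ 7.
  S_1 = Σ v_i α_i r_i = 10·2·7 + 7·11·4 + 8·6·6 + 10·3·11 + 4·5·6 = 1186 ≡ 3.
  α_i^2 mod 13 = [4, 4, 10, 9, 12].
  S_2 = Σ v_i α_i^2 r_i = 10·4·7 + 7·4·4 + 8·10·6 + 10·9·11 + 4·12·6 = 2150 ≡ 5.
  S = (7, 3, 5) ≠ 0, so r is not a codeword (an error is present).
Step 3: locate the error. For a single error e at position i, S_ℓ = v_i·e·α_i^ℓ, so α_err = S_1/S_0.
  S_0^{−1} = 7^{−1} = 2 (mod 13), so α_err = 3·2 = 6 ≡ 6 = α_3. Error position i = 3.
  Consistency check: S_2/S_1 = 5·9 = 45 ≡ 6 = α_err ✓ (single-error assumption holds).
Step 4: error magnitude e = S_0/v_3 = S_0·∏_{j≠3}(α_3 − α_j) = 7·5 = 35 ≡ 9 (mod 13).
Step 5: correct position 3: c_3 = r_3 − e = 6 − 9 ≡ 10 (mod 13). Hence c = [7, 4, 10, 11, 6].
  Check: interpolating c through the α_i gives m(x) = 12 + 4·x (degree < 2) with m(α_i) = c_i for every i, so c is indeed a codeword.


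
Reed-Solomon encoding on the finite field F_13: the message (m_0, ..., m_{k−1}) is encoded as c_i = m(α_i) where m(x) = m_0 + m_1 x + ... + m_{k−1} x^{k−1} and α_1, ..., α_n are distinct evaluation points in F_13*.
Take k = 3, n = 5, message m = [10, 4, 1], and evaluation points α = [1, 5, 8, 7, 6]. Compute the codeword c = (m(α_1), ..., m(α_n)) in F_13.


c = [2, 3, 2, 9, 5]

Message polynomial: m(x) = 10 + 4·x + 1·x^2 (mod 13).
For each evaluation point α_i, compute m(α_i) mod 13:
  α_1 = 1: Horner steps 1 → 5 → 2, so m(1) = 2.
  α_2 = 5: Horner steps 1 → 9 → 3, so m(5) = 3.
  α_3 = 8: Horner steps 1 → 12 → 2, so m(8) = 2.
  α_4 = 7: Horner steps 1 → 11 → 9, so m(7) = 9.
  α_5 = 6: Horner steps 1 → 10 → 5, so m(6) = 5.
Codeword c = [2, 3, 2, 9, 5] ∈ F_13^5.


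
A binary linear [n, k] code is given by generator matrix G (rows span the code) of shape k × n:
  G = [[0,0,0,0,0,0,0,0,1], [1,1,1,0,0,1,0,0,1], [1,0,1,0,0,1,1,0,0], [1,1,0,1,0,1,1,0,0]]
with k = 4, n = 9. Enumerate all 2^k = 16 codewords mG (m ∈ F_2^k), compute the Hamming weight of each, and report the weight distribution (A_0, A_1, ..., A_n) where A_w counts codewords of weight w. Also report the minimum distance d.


Weight distribution: A_0 = 1, A_1 = 1, A_2 = 1, A_3 = 4, A_4 = 5, A_5 = 3, A_6 = 1. Minimum distance d = 1.

Enumerate all 2^4 = 16 messages m ∈ F_2^4.
For each, compute codeword c = mG in F_2^9, then tally its weight.
  m = 0000 → c = 000000000, weight = 0.
  m = 1000 → c = 000000001, weight = 1.
  m = 0100 → c = 111001001, weight = 5.
  m = 1100 → c = 111001000, weight = 4.
  m = 0010 → c = 101001100, weight = 4.
  m = 1010 → c = 101001101, weight = 5.
  m = 0110 → c = 010000101, weight = 3.
  m = 1110 → c = 010000100, weight = 2.
  m = 0001 → c = 110101100, weight = 5.
  m = 1001 → c = 110101101, weight = 6.
  m = 0101 → c = 001100101, weight = 4.
  m = 1101 → c = 001100100, weight = 3.
  m = 0011 → c = 011100000, weight = 3.
  m = 1011 → c = 011100001, weight = 4.
  m = 0111 → c = 100101001, weight = 4.
  m = 1111 → c = 100101000, weight = 3.
Tally weights:
  weight 0: 1 codewords.
  weight 1: 1 codewords.
  weight 2: 1 codewords.
  weight 3: 4 codewords.
  weight 4: 5 codewords.
  weight 5: 3 codewords.
  weight 6: 1 codewords.
Minimum distance d = smallest w > 0 with A_w > 0 = 1.
Sanity: Σ A_w = 16 = 2^4 = 16 ✓.


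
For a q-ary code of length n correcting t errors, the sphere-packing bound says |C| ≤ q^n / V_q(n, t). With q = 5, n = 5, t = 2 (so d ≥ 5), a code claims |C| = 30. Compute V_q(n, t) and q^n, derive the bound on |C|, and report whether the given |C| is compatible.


V_q(n, t) = 181, q^n = 3125, Hamming bound = 17, |C| = 30 > bound (violated).

Step 1: Compute V_q(n, t) = Σ_{j=0}^2 C(n, j) (q−1)^j.
  j = 0: C(5,0)·(4)^0 = 1·1 = 1.
  j = 1: C(5,1)·(4)^1 = 5·4 = 20.
  j = 2: C(5,2)·(4)^2 = 10·16 = 160.
  V_q(n, t) = 1 + 20 + 160 = 181.
Step 2: q^n = 5^5 = 3125.
Step 3: Hamming bound ⌊q^n / V_q(n,t)⌋ = ⌊3125/181⌋ = 17.
Step 4: Compare |C| = 30 to 17: violated.
The claimed |C| lies above the Hamming bound, so no 5-ary code of length 5 with d ≥ 5 can have 30 codewords.


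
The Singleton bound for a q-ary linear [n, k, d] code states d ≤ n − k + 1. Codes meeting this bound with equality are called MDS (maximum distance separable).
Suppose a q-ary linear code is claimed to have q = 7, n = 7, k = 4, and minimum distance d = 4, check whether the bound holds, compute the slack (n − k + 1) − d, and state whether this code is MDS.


Singleton RHS = n − k + 1 = 4, slack = 0, bound satisfied, MDS.

Singleton bound: d ≤ n − k + 1.
Here n = 7, k = 4, so n − k + 1 = 4.
Given d = 4, check d ≤ 4: YES.
Slack = (n − k + 1) − d = 0.
The code is MDS (slack = 0).
Description: the claimed parameters are [7, 4, 4]_7; such a code would be MDS (meets Singleton bound).


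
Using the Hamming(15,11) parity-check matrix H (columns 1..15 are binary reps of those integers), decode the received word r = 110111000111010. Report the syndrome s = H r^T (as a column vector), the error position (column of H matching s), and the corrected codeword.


s = (0, 1, 1, 1)^T, error position = 7, corrected codeword c = 110111100111010

Compute s = H r^T mod 2 one row at a time:
  s_1 = 0 + 0 + 1 + 1 + 1 + 0 + 1 + 0 = 4 ≡ 0 (mod 2).
  s_2 = 1 + 1 + 1 + 0 + 1 + 0 + 1 + 0 = 5 ≡ 1 (mod 2).
  s_3 = 1 + 0 + 1 + 0 + 1 + 1 + 1 + 0 = 5 ≡ 1 (mod 2).
  s_4 = 1 + 0 + 1 + 0 + 0 + 1 + 0 + 0 = 3 ≡ 1 (mod 2).
s = (0, 1, 1, 1)^T — this equals column 7 of H (binary 0111), so error is at position 7.
Correct: flip bit 7 of r = 110111000111010 to get c = 110111100111010.


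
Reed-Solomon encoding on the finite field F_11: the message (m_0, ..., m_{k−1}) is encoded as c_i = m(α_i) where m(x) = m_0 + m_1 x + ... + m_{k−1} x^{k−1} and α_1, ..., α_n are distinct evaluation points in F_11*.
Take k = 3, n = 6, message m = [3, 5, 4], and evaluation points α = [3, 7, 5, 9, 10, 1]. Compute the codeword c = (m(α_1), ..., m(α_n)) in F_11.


c = [10, 3, 7, 9, 2, 1]

Message polynomial: m(x) = 3 + 5·x + 4·x^2 (mod 11).
For each evaluation point α_i, compute m(α_i) mod 11:
  α_1 = 3: Horner steps 4 → 6 → 10, so m(3) = 10.
  α_2 = 7: Horner steps 4 → 0 → 3, so m(7) = 3.
  α_3 = 5: Horner steps 4 → 3 → 7, so m(5) = 7.
  α_4 = 9: Horner steps 4 → 8 → 9, so m(9) = 9.
  α_5 = 10: Horner steps 4 → 1 → 2, so m(10) = 2.
  α_6 = 1: Horner steps 4 → 9 → 1, so m(1) = 1.
Codeword c = [10, 3, 7, 9, 2, 1] ∈ F_11^6.


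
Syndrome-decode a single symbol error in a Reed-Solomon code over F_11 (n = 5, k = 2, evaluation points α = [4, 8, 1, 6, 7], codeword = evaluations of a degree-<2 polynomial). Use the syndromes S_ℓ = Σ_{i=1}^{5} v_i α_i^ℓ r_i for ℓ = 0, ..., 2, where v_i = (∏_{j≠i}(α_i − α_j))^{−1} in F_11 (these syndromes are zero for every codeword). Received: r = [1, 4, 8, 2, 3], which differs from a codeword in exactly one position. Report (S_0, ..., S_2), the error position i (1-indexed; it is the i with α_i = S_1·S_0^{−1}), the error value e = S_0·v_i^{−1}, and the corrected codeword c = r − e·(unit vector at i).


S = (9, 3, 1), error at position 1, error magnitude e = 1, c = [0, 4, 8, 2, 3].

Step 1: column multipliers v_i = (∏_{j≠i}(α_i − α_j))^{−1} mod 11.
  i = 1 (α = 4): (4−8)(4−1)(4−6)(4−7) = (−4)·3·(−2)·(−3) = −72 ≡ 5, so v_1 = 5^{−1} = 9 (mod 11).
  i = 2 (α = 8): (8−4)(8−1)(8−6)(8−7) = 4·7·2·1 = 56 ≡ 1, so v_2 = 1^{−1} = 1 (mod 11).
  i = 3 (α = 1): (1−4)(1−8)(1−6)(1−7) = (−3)·(−7)·(−5)·(−6) = 630 ≡ 3, so v_3 = 3^{−1} = 4 (mod 11).
  i = 4 (α = 6): (6−4)(6−8)(6−1)(6−7) = 2·(−2)·5·(−1) = 20 ≡ 9, so v_4 = 9^{−1} = 5 (mod 11).
  i = 5 (α = 7): (7−4)(7−8)(7−1)(7−6) = 3·(−1)·6·1 = −18 ≡ 4, so v_5 = 4^{−1} = 3 (mod 11).
  v = [9, 1, 4, 5, 3].
Step 2: syndromes of r = [1, 4, 8, 2, 3] (all sums mod 11).
  S_0 = Σ v_i r_i = 9·1 + 1·4 + 4·8 + 5·2 + 3·3 = 64 ≡ 9.
  S_1 = Σ v_i α_i r_i = 9·4·1 + 1·8·4 + 4·1·8 + 5·6·2 + 3·7·3 = 223 ≡ 3.
  α_i^2 mod 11 = [5, 9, 1, 3, 5].
  S_2 = Σ v_i α_i^2 r_i = 9·5·1 + 1·9·4 + 4·1·8 + 5·3·2 + 3·5·3 = 188 ≡ 1.
  S = (9, 3, 1) ≠ 0, so r is not a codeword (an error is present).
Step 3: locate the error. For a single error e at position i, S_ℓ = v_i·e·α_i^ℓ, so α_err = S_1/S_0.
  S_0^{−1} = 9^{−1} = 5 (mod 11), so α_err = 3·5 = 15 ≡ 4 = α_1. Error position i = 1.
  Consistency check: S_2/S_1 = 1·4 = 4 ≡ 4 = α_err ✓ (single-error assumption holds).
Step 4: error magnitude e = S_0/v_1 = S_0·∏_{j≠1}(α_1 − α_j) = 9·5 = 45 ≡ 1 (mod 11).
Step 5: correct position 1: c_1 = r_1 − e = 1 − 1 ≡ 0 (mod 11). Hence c = [0, 4, 8, 2, 3].
  Check: interpolating c through the α_i gives m(x) = 7 + 1·x (degree < 2) with m(α_i) = c_i for every i, so c is indeed a codeword.


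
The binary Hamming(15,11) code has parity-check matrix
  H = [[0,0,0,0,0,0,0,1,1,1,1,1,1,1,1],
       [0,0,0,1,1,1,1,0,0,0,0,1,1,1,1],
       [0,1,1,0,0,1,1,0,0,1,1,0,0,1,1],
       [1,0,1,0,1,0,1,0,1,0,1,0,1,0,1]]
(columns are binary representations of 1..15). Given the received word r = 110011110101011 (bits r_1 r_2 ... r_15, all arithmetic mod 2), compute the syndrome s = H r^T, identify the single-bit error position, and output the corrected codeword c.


s = (1, 0, 0, 0)^T, error position = 8, corrected codeword c = 110011100101011

Compute s = H r^T mod 2 one row at a time:
  s_1 = 1 + 0 + 1 + 0 + 1 + 0 + 1 + 1 = 5 ≡ 1 (mod 2).
  s_2 = 0 + 1 + 1 + 1 + 1 + 0 + 1 + 1 = 6 ≡ 0 (mod 2).
  s_3 = 1 + 0 + 1 + 1 + 1 + 0 + 1 + 1 = 6 ≡ 0 (mod 2).
  s_4 = 1 + 0 + 1 + 1 + 0 + 0 + 0 + 1 = 4 ≡ 0 (mod 2).
s = (1, 0, 0, 0)^T — this equals column 8 of H (binary 1000), so error is at position 8.
Correct: flip bit 8 of r = 110011110101011 to get c = 110011100101011.


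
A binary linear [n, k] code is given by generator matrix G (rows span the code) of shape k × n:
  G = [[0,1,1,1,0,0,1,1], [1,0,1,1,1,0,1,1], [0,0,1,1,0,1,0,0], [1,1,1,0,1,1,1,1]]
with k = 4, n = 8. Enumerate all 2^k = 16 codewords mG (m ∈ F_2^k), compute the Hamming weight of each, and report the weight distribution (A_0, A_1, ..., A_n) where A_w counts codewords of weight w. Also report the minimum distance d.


Weight distribution: A_0 = 1, A_2 = 1, A_3 = 5, A_4 = 3, A_5 = 2, A_6 = 3, A_7 = 1. Minimum distance d = 2.

Enumerate all 2^4 = 16 messages m ∈ F_2^4.
For each, compute codeword c = mG in F_2^8, then tally its weight.
  m = 0000 → c = 00000000, weight = 0.
  m = 1000 → c = 01110011, weight = 5.
  m = 0100 → c = 10111011, weight = 6.
  m = 1100 → c = 11001000, weight = 3.
  m = 0010 → c = 00110100, weight = 3.
  m = 1010 → c = 01000111, weight = 4.
  m = 0110 → c = 10001111, weight = 5.
  m = 1110 → c = 11111100, weight = 6.
  m = 0001 → c = 11101111, weight = 7.
  m = 1001 → c = 10011100, weight = 4.
  m = 0101 → c = 01010100, weight = 3.
  m = 1101 → c = 00100111, weight = 4.
  m = 0011 → c = 11011011, weight = 6.
  m = 1011 → c = 10101000, weight = 3.
  m = 0111 → c = 01100000, weight = 2.
  m = 1111 → c = 00010011, weight = 3.
Tally weights:
  weight 0: 1 codewords.
  weight 2: 1 codewords.
  weight 3: 5 codewords.
  weight 4: 3 codewords.
  weight 5: 2 codewords.
  weight 6: 3 codewords.
  weight 7: 1 codewords.
Minimum distance d = smallest w > 0 with A_w > 0 = 2.
Sanity: Σ A_w = 16 = 2^4 = 16 ✓.


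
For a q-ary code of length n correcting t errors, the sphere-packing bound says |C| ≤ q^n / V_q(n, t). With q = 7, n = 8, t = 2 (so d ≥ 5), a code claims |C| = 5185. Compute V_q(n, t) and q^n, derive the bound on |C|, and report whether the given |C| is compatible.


V_q(n, t) = 1057, q^n = 5764801, Hamming bound = 5453, |C| = 5185 ≤ bound (satisfied).

Step 1: Compute V_q(n, t) = Σ_{j=0}^2 C(n, j) (q−1)^j.
  j = 0: C(8,0)·(6)^0 = 1·1 = 1.
  j = 1: C(8,1)·(6)^1 = 8·6 = 48.
  j = 2: C(8,2)·(6)^2 = 28·36 = 1008.
  V_q(n, t) = 1 + 48 + 1008 = 1057.
Step 2: q^n = 7^8 = 5764801.
Step 3: Hamming bound ⌊q^n / V_q(n,t)⌋ = ⌊5764801/1057⌋ = 5453.
Step 4: Compare |C| = 5185 to 5453: satisfied.
The claimed |C| lies below the Hamming bound.


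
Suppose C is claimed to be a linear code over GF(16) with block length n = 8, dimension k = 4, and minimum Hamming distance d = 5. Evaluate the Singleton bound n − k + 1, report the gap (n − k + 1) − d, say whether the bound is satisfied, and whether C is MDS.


Singleton RHS = n − k + 1 = 5, slack = 0, bound satisfied, MDS.

Singleton bound: d ≤ n − k + 1.
Here n = 8, k = 4, so n − k + 1 = 5.
Given d = 5, check d ≤ 5: YES.
Slack = (n − k + 1) − d = 0.
The code is MDS (slack = 0).
Description: the claimed parameters are [8, 4, 5]_16; such a code would be MDS (meets Singleton bound).


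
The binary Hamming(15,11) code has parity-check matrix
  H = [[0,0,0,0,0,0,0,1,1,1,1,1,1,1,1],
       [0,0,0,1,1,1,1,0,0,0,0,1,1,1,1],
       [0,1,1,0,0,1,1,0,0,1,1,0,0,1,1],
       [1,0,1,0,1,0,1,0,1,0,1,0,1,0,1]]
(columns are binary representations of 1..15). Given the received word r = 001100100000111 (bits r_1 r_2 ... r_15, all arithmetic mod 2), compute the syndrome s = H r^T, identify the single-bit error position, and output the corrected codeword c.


s = (1, 1, 0, 0)^T, error position = 12, corrected codeword c = 001100100001111

Compute s = H r^T mod 2 one row at a time:
  s_1 = 0 + 0 + 0 + 0 + 0 + 1 + 1 + 1 = 3 ≡ 1 (mod 2).
  s_2 = 1 + 0 + 0 + 1 + 0 + 1 + 1 + 1 = 5 ≡ 1 (mod 2).
  s_3 = 0 + 1 + 0 + 1 + 0 + 0 + 1 + 1 = 4 ≡ 0 (mod 2).
  s_4 = 0 + 1 + 0 + 1 + 0 + 0 + 1 + 1 = 4 ≡ 0 (mod 2).
s = (1, 1, 0, 0)^T — this equals column 12 of H (binary 1100), so error is at position 12.
Correct: flip bit 12 of r = 001100100000111 to get c = 001100100001111.


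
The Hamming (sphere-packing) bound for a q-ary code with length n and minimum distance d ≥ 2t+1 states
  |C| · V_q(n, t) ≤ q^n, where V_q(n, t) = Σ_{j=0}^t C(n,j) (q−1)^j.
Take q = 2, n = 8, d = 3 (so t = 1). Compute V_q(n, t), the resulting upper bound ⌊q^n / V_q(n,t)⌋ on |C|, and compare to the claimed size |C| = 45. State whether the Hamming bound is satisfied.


V_q(n, t) = 9, q^n = 256, Hamming bound = 28, |C| = 45 > bound (violated).

Step 1: Compute V_q(n, t) = Σ_{j=0}^1 C(n, j) (q−1)^j.
  j = 0: C(8,0)·(1)^0 = 1·1 = 1.
  j = 1: C(8,1)·(1)^1 = 8·1 = 8.
  V_q(n, t) = 1 + 8 = 9.
Step 2: q^n = 2^8 = 256.
Step 3: Hamming bound ⌊q^n / V_q(n,t)⌋ = ⌊256/9⌋ = 28.
Step 4: Compare |C| = 45 to 28: violated.
The claimed |C| lies above the Hamming bound, so no 2-ary code of length 8 with d ≥ 3 can have 45 codewords.


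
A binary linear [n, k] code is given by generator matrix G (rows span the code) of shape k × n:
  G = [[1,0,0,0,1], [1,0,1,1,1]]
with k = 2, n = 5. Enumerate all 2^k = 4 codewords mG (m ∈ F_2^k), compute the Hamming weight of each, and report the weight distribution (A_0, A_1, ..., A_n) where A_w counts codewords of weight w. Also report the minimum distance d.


Weight distribution: A_0 = 1, A_2 = 2, A_4 = 1. Minimum distance d = 2.

Enumerate all 2^2 = 4 messages m ∈ F_2^2.
For each, compute codeword c = mG in F_2^5, then tally its weight.
  m = 00 → c = 00000, weight = 0.
  m = 10 → c = 10001, weight = 2.
  m = 01 → c = 10111, weight = 4.
  m = 11 → c = 00110, weight = 2.
Tally weights:
  weight 0: 1 codewords.
  weight 2: 2 codewords.
  weight 4: 1 codewords.
Minimum distance d = smallest w > 0 with A_w > 0 = 2.
Sanity: Σ A_w = 4 = 2^2 = 4 ✓.


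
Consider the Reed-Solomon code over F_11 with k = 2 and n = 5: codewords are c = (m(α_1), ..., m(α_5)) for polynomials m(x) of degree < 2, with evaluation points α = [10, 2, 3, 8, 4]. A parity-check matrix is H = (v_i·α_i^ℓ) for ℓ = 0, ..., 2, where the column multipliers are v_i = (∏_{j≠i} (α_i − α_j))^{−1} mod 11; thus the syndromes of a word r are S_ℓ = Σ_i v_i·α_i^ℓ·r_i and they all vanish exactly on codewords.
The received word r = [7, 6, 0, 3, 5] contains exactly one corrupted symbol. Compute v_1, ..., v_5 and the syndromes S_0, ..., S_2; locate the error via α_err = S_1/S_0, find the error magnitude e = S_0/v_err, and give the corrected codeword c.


S = (5, 6, 5), error at position 1, error magnitude e = 5, c = [2, 6, 0, 3, 5].

Step 1: column multipliers v_i = (∏_{j≠i}(α_i − α_j))^{−1} mod 11.
  i = 1 (α = 10): (10−2)(10−3)(10−8)(10−4) = 8·7·2·6 = 672 ≡ 1, so v_1 = 1^{−1} = 1 (mod 11).
  i = 2 (α = 2): (2−10)(2−3)(2−8)(2−4) = (−8)·(−1)·(−6)·(−2) = 96 ≡ 8, so v_2 = 8^{−1} = 7 (mod 11).
  i = 3 (α = 3): (3−10)(3−2)(3−8)(3−4) = (−7)·1·(−5)·(−1) = −35 ≡ 9, so v_3 = 9^{−1} = 5 (mod 11).
  i = 4 (α = 8): (8−10)(8−2)(8−3)(8−4) = (−2)·6·5·4 = −240 ≡ 2, so v_4 = 2^{−1} = 6 (mod 11).
  i = 5 (α = 4): (4−10)(4−2)(4−3)(4−8) = (−6)·2·1·(−4) = 48 ≡ 4, so v_5 = 4^{−1} = 3 (mod 11).
  v = [1, 7, 5, 6, 3].
Step 2: syndromes of r = [7, 6, 0, 3, 5] (all sums mod 11).
  S_0 = Σ v_i r_i = 1·7 + 7·6 + 5·0 + 6·3 + 3·5 = 82 ≡ 5.
  S_1 = Σ v_i α_i r_i = 1·10·7 + 7·2·6 + 5·3·0 + 6·8·3 + 3·4·5 = 358 ≡ 6.
  α_i^2 mod 11 = [1, 4, 9, 9, 5].
  S_2 = Σ v_i α_i^2 r_i = 1·1·7 + 7·4·6 + 5·9·0 + 6·9·3 + 3·5·5 = 412 ≡ 5.
  S = (5, 6, 5) ≠ 0, so r is not a codeword (an error is present).
Step 3: locate the error. For a single error e at position i, S_ℓ = v_i·e·α_i^ℓ, so α_err = S_1/S_0.
  S_0^{−1} = 5^{−1} = 9 (mod 11), so α_err = 6·9 = 54 ≡ 10 = α_1. Error position i = 1.
  Consistency check: S_2/S_1 = 5·2 = 10 ≡ 10 = α_err ✓ (single-error assumption holds).
Step 4: error magnitude e = S_0/v_1 = S_0·∏_{j≠1}(α_1 − α_j) = 5·1 = 5 ≡ 5 (mod 11).
Step 5: correct position 1: c_1 = r_1 − e = 7 − 5 ≡ 2 (mod 11). Hence c = [2, 6, 0, 3, 5].
  Check: interpolating c through the α_i gives m(x) = 7 + 5·x (degree < 2) with m(α_i) = c_i for every i, so c is indeed a codeword.


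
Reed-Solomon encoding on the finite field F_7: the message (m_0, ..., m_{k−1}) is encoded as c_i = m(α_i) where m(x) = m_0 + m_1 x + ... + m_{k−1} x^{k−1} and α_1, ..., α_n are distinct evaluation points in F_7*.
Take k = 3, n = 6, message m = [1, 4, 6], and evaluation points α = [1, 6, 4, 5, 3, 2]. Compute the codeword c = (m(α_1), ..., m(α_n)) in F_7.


c = [4, 3, 1, 3, 4, 5]

Message polynomial: m(x) = 1 + 4·x + 6·x^2 (mod 7).
For each evaluation point α_i, compute m(α_i) mod 7:
  α_1 = 1: Horner steps 6 → 3 → 4, so m(1) = 4.
  α_2 = 6: Horner steps 6 → 5 → 3, so m(6) = 3.
  α_3 = 4: Horner steps 6 → 0 → 1, so m(4) = 1.
  α_4 = 5: Horner steps 6 → 6 → 3, so m(5) = 3.
  α_5 = 3: Horner steps 6 → 1 → 4, so m(3) = 4.
  α_6 = 2: Horner steps 6 → 2 → 5, so m(2) = 5.
Codeword c = [4, 3, 1, 3, 4, 5] ∈ F_7^6.


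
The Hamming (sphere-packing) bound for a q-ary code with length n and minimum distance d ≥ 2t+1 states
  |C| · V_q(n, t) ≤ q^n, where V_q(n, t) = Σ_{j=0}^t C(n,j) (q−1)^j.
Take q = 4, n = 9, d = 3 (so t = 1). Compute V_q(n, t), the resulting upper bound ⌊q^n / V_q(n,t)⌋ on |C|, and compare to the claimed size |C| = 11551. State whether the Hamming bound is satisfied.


V_q(n, t) = 28, q^n = 262144, Hamming bound = 9362, |C| = 11551 > bound (violated).

Step 1: Compute V_q(n, t) = Σ_{j=0}^1 C(n, j) (q−1)^j.
  j = 0: C(9,0)·(3)^0 = 1·1 = 1.
  j = 1: C(9,1)·(3)^1 = 9·3 = 27.
  V_q(n, t) = 1 + 27 = 28.
Step 2: q^n = 4^9 = 262144.
Step 3: Hamming bound ⌊q^n / V_q(n,t)⌋ = ⌊262144/28⌋ = 9362.
Step 4: Compare |C| = 11551 to 9362: violated.
The claimed |C| lies above the Hamming bound, so no 4-ary code of length 9 with d ≥ 3 can have 11551 codewords.
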